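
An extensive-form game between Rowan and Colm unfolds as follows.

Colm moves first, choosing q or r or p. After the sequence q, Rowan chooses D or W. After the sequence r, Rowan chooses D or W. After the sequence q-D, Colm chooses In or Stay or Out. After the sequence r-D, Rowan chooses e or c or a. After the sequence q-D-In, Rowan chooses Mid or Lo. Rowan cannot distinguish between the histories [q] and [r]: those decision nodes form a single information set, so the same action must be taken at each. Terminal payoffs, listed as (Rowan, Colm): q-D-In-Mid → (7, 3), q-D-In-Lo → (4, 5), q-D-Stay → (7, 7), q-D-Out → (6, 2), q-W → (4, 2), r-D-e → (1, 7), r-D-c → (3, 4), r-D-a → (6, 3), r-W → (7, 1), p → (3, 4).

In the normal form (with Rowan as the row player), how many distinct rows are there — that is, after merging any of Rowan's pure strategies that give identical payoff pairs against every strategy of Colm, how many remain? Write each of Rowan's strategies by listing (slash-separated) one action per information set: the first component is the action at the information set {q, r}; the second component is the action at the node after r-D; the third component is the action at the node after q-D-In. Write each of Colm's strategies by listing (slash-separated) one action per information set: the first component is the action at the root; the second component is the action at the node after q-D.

7

Rowan has 12 pure strategies: D/e/Mid, D/e/Lo, D/c/Mid, D/c/Lo, D/a/Mid, D/a/Lo, W/e/Mid, W/e/Lo, W/c/Mid, W/c/Lo, W/a/Mid, W/a/Lo. Columns: q/In, q/Stay, q/Out, r/In, r/Stay, r/Out, p/In, p/Stay, p/Out.
{D/e/Mid} → row (7,3) (7,7) (6,2) (1,7) (1,7) (1,7) (3,4) (3,4) (3,4)
{D/e/Lo} → row (4,5) (7,7) (6,2) (1,7) (1,7) (1,7) (3,4) (3,4) (3,4)
{D/c/Mid} → row (7,3) (7,7) (6,2) (3,4) (3,4) (3,4) (3,4) (3,4) (3,4)
{D/c/Lo} → row (4,5) (7,7) (6,2) (3,4) (3,4) (3,4) (3,4) (3,4) (3,4)
{D/a/Mid} → row (7,3) (7,7) (6,2) (6,3) (6,3) (6,3) (3,4) (3,4) (3,4)
{D/a/Lo} → row (4,5) (7,7) (6,2) (6,3) (6,3) (6,3) (3,4) (3,4) (3,4)
{W/e/Mid, W/e/Lo, W/c/Mid, W/c/Lo, W/a/Mid, W/a/Lo} → row (4,2) (4,2) (4,2) (7,1) (7,1) (7,1) (3,4) (3,4) (3,4)
That's 7 distinct rows out of 12 strategies.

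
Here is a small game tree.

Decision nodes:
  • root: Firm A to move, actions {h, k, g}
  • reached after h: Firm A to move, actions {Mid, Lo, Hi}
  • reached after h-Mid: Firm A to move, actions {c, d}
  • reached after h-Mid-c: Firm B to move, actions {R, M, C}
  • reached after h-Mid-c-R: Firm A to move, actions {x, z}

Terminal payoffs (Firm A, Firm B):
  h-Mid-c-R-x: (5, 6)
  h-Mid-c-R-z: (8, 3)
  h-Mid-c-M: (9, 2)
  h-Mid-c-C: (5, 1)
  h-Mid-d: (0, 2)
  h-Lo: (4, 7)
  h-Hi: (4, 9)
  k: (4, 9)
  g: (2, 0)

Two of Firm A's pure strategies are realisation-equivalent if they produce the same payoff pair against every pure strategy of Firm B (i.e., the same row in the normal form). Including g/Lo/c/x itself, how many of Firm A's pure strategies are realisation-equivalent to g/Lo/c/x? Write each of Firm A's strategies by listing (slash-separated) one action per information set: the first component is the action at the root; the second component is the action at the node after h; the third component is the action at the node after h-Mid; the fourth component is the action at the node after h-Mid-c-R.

12

Row for g/Lo/c/x (columns R, M, C): (2,0) (2,0) (2,0).
Under g/Lo/c/x, Firm A's choice at the node after h and at the node after h-Mid and at the node after h-Mid-c-R can never be reached regardless of what Firm B does, so varying those choices leaves every outcome unchanged.
Holding the reachable choices fixed and varying the unreachable ones freely already gives 3 × 2 × 2 = 12 equivalent strategies.
No other strategy reproduces this row, so those 12 are the full class: g/Mid/c/x, g/Mid/c/z, g/Mid/d/x, g/Mid/d/z, g/Lo/c/x, g/Lo/c/z, g/Lo/d/x, g/Lo/d/z, g/Hi/c/x, g/Hi/c/z, g/Hi/d/x, g/Hi/d/z.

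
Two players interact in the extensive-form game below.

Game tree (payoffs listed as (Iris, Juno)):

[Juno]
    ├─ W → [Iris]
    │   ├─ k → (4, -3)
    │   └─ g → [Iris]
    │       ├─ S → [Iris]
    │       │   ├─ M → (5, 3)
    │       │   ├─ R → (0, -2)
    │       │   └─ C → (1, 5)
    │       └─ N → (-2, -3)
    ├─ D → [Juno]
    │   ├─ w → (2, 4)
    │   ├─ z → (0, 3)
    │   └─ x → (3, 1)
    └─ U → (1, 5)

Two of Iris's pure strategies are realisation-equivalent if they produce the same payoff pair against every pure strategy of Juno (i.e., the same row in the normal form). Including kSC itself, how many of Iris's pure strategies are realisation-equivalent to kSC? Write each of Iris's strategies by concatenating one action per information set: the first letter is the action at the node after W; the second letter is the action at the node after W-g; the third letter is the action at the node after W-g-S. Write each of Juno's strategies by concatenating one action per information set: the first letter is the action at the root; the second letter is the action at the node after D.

6

Row for kSC (columns Ww, Wz, Wx, Dw, Dz, Dx, Uw, Uz, Ux): (4,-3) (4,-3) (4,-3) (2,4) (0,3) (3,1) (1,5) (1,5) (1,5).
Under kSC, Iris's choice at the node after W-g and at the node after W-g-S can never be reached regardless of what Juno does, so varying those choices leaves every outcome unchanged.
Holding the reachable choices fixed and varying the unreachable ones freely already gives 2 × 3 = 6 equivalent strategies.
No other strategy reproduces this row, so those 6 are the full class: kSM, kSR, kSC, kNM, kNR, kNC.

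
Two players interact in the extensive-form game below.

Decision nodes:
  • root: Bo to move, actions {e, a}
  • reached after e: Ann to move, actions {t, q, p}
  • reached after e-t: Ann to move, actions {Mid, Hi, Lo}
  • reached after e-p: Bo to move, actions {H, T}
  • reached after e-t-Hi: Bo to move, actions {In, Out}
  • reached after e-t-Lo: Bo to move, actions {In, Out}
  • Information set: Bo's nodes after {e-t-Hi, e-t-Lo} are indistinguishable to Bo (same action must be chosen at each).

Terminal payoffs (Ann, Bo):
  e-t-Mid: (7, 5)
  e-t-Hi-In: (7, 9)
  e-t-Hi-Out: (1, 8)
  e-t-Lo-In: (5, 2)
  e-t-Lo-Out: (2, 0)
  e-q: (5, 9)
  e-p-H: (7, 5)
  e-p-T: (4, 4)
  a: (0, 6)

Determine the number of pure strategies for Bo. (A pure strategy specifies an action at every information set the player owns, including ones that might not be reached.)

8

Bo owns the root with actions {e, a} — two choices.
Bo owns the node after e-p with actions {H, T} — two choices.
Bo owns the information set {e-t-Hi, e-t-Lo} with actions {In, Out} — two choices.
A pure strategy fixes one action at each information set independently, so the count is the product 2 × 2 × 2 = 8.
(For reference, Ann has 9 pure strategies, giving a 8×9 normal-form matrix.)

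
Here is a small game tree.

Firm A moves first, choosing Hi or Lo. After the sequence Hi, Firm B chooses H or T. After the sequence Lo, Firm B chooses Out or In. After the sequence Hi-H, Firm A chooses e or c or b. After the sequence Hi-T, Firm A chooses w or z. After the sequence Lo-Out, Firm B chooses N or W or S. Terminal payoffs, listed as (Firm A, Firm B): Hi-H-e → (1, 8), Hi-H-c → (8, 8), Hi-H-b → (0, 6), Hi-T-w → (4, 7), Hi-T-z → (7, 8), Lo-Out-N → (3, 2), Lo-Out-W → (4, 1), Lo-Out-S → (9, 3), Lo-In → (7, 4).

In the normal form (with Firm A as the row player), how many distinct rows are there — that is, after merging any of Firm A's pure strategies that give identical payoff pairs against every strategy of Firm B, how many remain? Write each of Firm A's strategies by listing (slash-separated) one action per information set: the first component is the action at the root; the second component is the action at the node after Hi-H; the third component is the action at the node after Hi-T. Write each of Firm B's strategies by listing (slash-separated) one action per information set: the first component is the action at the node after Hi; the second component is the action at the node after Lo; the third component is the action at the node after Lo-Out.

Firm A has 12 pure strategies: Hi/e/w, Hi/e/z, Hi/c/w, Hi/c/z, Hi/b/w, Hi/b/z, Lo/e/w, Lo/e/z, Lo/c/w, Lo/c/z, Lo/b/w, Lo/b/z. Columns: H/Out/N, H/Out/W, H/Out/S, H/In/N, H/In/W, H/In/S, T/Out/N, T/Out/W, T/Out/S, T/In/N, T/In/W, T/In/S.
{Hi/e/w} → row (1,8) (1,8) (1,8) (1,8) (1,8) (1,8) (4,7) (4,7) (4,7) (4,7) (4,7) (4,7)
{Hi/e/z} → row (1,8) (1,8) (1,8) (1,8) (1,8) (1,8) (7,8) (7,8) (7,8) (7,8) (7,8) (7,8)
{Hi/c/w} → row (8,8) (8,8) (8,8) (8,8) (8,8) (8,8) (4,7) (4,7) (4,7) (4,7) (4,7) (4,7)
{Hi/c/z} → row (8,8) (8,8) (8,8) (8,8) (8,8) (8,8) (7,8) (7,8) (7,8) (7,8) (7,8) (7,8)
{Hi/b/w} → row (0,6) (0,6) (0,6) (0,6) (0,6) (0,6) (4,7) (4,7) (4,7) (4,7) (4,7) (4,7)
{Hi/b/z} → row (0,6) (0,6) (0,6) (0,6) (0,6) (0,6) (7,8) (7,8) (7,8) (7,8) (7,8) (7,8)
{Lo/e/w, Lo/e/z, Lo/c/w, Lo/c/z, Lo/b/w, Lo/b/z} → row (3,2) (4,1) (9,3) (7,4) (7,4) (7,4) (3,2) (4,1) (9,3) (7,4) (7,4) (7,4)
That's 7 distinct rows out of 12 strategies.

7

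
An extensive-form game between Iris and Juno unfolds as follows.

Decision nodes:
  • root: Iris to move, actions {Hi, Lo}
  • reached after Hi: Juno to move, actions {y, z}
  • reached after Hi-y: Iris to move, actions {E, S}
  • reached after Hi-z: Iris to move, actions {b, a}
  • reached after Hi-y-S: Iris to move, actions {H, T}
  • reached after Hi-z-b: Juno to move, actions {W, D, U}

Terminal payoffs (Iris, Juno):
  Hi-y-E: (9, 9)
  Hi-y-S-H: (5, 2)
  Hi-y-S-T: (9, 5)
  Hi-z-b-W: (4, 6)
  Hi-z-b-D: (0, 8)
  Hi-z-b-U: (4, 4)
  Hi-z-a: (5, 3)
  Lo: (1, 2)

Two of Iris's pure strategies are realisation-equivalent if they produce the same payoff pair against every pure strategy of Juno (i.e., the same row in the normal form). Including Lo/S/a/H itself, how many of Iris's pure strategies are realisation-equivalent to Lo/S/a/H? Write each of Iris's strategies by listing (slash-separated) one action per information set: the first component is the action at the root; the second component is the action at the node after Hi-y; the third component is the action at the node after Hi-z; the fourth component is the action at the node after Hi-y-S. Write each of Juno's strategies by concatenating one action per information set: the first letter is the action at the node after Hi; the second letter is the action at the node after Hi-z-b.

8

Row for Lo/S/a/H (columns yW, yD, yU, zW, zD, zU): (1,2) (1,2) (1,2) (1,2) (1,2) (1,2).
Under Lo/S/a/H, Iris's choice at the node after Hi-y and at the node after Hi-z and at the node after Hi-y-S can never be reached regardless of what Juno does, so varying those choices leaves every outcome unchanged.
Holding the reachable choices fixed and varying the unreachable ones freely already gives 2 × 2 × 2 = 8 equivalent strategies.
No other strategy reproduces this row, so those 8 are the full class: Lo/E/b/H, Lo/E/b/T, Lo/E/a/H, Lo/E/a/T, Lo/S/b/H, Lo/S/b/T, Lo/S/a/H, Lo/S/a/T.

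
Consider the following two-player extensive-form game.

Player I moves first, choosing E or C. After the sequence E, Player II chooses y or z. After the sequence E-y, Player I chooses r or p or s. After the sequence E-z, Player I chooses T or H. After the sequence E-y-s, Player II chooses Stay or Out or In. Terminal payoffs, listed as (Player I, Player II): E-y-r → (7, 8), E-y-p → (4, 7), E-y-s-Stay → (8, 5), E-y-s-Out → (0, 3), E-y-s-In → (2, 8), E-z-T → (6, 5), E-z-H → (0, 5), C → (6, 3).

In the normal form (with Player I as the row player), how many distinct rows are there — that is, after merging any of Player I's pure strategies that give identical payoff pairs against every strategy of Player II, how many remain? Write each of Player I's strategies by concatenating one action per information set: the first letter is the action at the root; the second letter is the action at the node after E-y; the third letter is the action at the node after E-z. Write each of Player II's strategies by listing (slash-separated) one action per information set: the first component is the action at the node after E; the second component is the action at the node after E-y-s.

Player I has 12 pure strategies: ErT, ErH, EpT, EpH, EsT, EsH, CrT, CrH, CpT, CpH, CsT, CsH. Columns: y/Stay, y/Out, y/In, z/Stay, z/Out, z/In.
{ErT} → row (7,8) (7,8) (7,8) (6,5) (6,5) (6,5)
{ErH} → row (7,8) (7,8) (7,8) (0,5) (0,5) (0,5)
{EpT} → row (4,7) (4,7) (4,7) (6,5) (6,5) (6,5)
{EpH} → row (4,7) (4,7) (4,7) (0,5) (0,5) (0,5)
{EsT} → row (8,5) (0,3) (2,8) (6,5) (6,5) (6,5)
{EsH} → row (8,5) (0,3) (2,8) (0,5) (0,5) (0,5)
{CrT, CrH, CpT, CpH, CsT, CsH} → row (6,3) (6,3) (6,3) (6,3) (6,3) (6,3)
That's 7 distinct rows out of 12 strategies.

7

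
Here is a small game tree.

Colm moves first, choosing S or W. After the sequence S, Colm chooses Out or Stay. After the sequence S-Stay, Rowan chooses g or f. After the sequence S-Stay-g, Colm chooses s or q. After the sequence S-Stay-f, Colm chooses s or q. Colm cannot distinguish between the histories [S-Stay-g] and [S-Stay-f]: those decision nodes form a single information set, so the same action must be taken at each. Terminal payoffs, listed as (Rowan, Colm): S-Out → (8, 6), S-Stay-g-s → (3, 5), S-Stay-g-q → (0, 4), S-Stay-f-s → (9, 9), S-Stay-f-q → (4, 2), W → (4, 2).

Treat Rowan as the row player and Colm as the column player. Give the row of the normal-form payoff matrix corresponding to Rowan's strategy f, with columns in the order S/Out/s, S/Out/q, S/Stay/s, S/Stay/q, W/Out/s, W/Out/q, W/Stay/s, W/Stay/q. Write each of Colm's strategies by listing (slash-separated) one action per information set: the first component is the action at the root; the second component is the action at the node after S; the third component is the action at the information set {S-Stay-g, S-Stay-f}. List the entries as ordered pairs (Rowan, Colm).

(8,6) (8,6) (9,9) (4,2) (4,2) (4,2) (4,2) (4,2)

vs S/Out/s: Colm plays S → Colm plays Out at [S] → (8, 6)
vs S/Out/q: Colm plays S → Colm plays Out at [S] → (8, 6)
vs S/Stay/s: Colm plays S → Colm plays Stay at [S] → Rowan plays f at [S-Stay] → Colm plays s at [S-Stay-f] → (9, 9)
vs S/Stay/q: Colm plays S → Colm plays Stay at [S] → Rowan plays f at [S-Stay] → Colm plays q at [S-Stay-f] → (4, 2)
vs W/Out/s: Colm plays W → (4, 2)
vs W/Out/q: Colm plays W → (4, 2)
vs W/Stay/s: Colm plays W → (4, 2)
vs W/Stay/q: Colm plays W → (4, 2)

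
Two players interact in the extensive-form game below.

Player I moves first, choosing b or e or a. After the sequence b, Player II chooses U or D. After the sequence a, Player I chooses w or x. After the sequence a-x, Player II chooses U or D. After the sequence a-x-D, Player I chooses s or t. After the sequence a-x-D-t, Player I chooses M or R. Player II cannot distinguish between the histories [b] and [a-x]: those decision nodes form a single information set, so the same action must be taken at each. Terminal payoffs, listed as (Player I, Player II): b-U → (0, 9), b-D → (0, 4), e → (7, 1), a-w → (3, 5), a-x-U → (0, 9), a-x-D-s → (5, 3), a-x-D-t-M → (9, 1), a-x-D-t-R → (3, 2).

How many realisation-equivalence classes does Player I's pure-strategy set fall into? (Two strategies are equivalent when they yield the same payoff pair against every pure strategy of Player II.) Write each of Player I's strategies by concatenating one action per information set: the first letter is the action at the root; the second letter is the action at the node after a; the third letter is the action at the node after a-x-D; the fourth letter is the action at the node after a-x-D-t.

Player I has 24 pure strategies: bwsM, bwsR, bwtM, bwtR, bxsM, bxsR, bxtM, bxtR, ewsM, ewsR, ewtM, ewtR, exsM, exsR, extM, extR, awsM, awsR, awtM, awtR, axsM, axsR, axtM, axtR. Columns: U, D.
{bwsM, bwsR, bwtM, bwtR, bxsM, bxsR, bxtM, bxtR} → row (0,9) (0,4)
{ewsM, ewsR, ewtM, ewtR, exsM, exsR, extM, extR} → row (7,1) (7,1)
{awsM, awsR, awtM, awtR} → row (3,5) (3,5)
{axsM, axsR} → row (0,9) (5,3)
{axtM} → row (0,9) (9,1)
{axtR} → row (0,9) (3,2)
That's 6 distinct rows out of 24 strategies.

6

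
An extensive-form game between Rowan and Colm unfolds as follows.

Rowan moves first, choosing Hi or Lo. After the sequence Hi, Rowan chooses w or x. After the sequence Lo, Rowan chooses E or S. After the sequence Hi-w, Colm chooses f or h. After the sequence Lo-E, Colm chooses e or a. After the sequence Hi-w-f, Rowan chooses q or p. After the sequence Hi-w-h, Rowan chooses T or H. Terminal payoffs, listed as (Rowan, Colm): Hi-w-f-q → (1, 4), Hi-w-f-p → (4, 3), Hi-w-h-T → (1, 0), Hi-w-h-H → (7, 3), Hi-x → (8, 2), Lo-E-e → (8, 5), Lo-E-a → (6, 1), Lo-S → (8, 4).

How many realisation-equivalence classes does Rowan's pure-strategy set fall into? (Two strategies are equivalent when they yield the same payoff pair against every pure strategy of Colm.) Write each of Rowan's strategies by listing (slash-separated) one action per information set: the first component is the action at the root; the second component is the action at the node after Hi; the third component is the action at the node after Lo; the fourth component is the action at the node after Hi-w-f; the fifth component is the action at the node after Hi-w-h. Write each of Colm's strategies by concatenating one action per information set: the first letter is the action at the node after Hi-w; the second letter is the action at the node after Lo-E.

Rowan has 32 pure strategies: Hi/w/E/q/T, Hi/w/E/q/H, Hi/w/E/p/T, Hi/w/E/p/H, Hi/w/S/q/T, Hi/w/S/q/H, Hi/w/S/p/T, Hi/w/S/p/H, Hi/x/E/q/T, Hi/x/E/q/H, Hi/x/E/p/T, Hi/x/E/p/H, Hi/x/S/q/T, Hi/x/S/q/H, Hi/x/S/p/T, Hi/x/S/p/H, Lo/w/E/q/T, Lo/w/E/q/H, Lo/w/E/p/T, Lo/w/E/p/H, Lo/w/S/q/T, Lo/w/S/q/H, Lo/w/S/p/T, Lo/w/S/p/H, Lo/x/E/q/T, Lo/x/E/q/H, Lo/x/E/p/T, Lo/x/E/p/H, Lo/x/S/q/T, Lo/x/S/q/H, Lo/x/S/p/T, Lo/x/S/p/H. Columns: fe, fa, he, ha.
{Hi/w/E/q/T, Hi/w/S/q/T} → row (1,4) (1,4) (1,0) (1,0)
{Hi/w/E/q/H, Hi/w/S/q/H} → row (1,4) (1,4) (7,3) (7,3)
{Hi/w/E/p/T, Hi/w/S/p/T} → row (4,3) (4,3) (1,0) (1,0)
{Hi/w/E/p/H, Hi/w/S/p/H} → row (4,3) (4,3) (7,3) (7,3)
{Hi/x/E/q/T, Hi/x/E/q/H, Hi/x/E/p/T, Hi/x/E/p/H, Hi/x/S/q/T, Hi/x/S/q/H, Hi/x/S/p/T, Hi/x/S/p/H} → row (8,2) (8,2) (8,2) (8,2)
{Lo/w/E/q/T, Lo/w/E/q/H, Lo/w/E/p/T, Lo/w/E/p/H, Lo/x/E/q/T, Lo/x/E/q/H, Lo/x/E/p/T, Lo/x/E/p/H} → row (8,5) (6,1) (8,5) (6,1)
{Lo/w/S/q/T, Lo/w/S/q/H, Lo/w/S/p/T, Lo/w/S/p/H, Lo/x/S/q/T, Lo/x/S/q/H, Lo/x/S/p/T, Lo/x/S/p/H} → row (8,4) (8,4) (8,4) (8,4)
That's 7 distinct rows out of 32 strategies.

7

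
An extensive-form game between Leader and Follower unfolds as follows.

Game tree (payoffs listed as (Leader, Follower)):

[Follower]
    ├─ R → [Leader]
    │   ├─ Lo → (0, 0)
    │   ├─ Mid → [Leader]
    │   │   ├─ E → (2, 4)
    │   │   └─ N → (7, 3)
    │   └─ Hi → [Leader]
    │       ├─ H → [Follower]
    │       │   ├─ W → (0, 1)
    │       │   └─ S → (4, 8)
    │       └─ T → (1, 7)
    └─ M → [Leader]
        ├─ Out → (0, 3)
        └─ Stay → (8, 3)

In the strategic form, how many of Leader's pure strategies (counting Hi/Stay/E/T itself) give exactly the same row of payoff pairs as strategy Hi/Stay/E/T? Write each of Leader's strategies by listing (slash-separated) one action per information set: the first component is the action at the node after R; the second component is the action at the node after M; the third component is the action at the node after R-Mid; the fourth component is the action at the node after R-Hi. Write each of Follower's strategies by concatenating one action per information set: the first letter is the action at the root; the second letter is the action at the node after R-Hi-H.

2

Row for Hi/Stay/E/T (columns RW, RS, MW, MS): (1,7) (1,7) (8,3) (8,3).
Under Hi/Stay/E/T, Leader's choice at the node after R-Mid can never be reached regardless of what Follower does, so varying those choices leaves every outcome unchanged.
Holding the reachable choices fixed and varying the unreachable one freely already gives 2 equivalent strategies.
No other strategy reproduces this row, so those 2 are the full class: Hi/Stay/E/T, Hi/Stay/N/T.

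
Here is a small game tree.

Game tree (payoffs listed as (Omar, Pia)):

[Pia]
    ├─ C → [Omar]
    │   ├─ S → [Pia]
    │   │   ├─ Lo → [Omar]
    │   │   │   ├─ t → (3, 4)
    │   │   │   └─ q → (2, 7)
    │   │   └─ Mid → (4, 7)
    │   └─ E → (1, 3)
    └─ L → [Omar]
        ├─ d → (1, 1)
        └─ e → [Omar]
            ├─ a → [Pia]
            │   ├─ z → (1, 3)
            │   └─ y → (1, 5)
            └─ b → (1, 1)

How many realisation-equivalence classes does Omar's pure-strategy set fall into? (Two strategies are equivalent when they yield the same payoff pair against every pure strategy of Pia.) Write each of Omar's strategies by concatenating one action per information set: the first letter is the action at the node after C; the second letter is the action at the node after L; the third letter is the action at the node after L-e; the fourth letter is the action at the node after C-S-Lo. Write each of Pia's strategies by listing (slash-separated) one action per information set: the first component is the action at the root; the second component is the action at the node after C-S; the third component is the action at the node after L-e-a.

Omar has 16 pure strategies: Sdat, Sdaq, Sdbt, Sdbq, Seat, Seaq, Sebt, Sebq, Edat, Edaq, Edbt, Edbq, Eeat, Eeaq, Eebt, Eebq. Columns: C/Lo/z, C/Lo/y, C/Mid/z, C/Mid/y, L/Lo/z, L/Lo/y, L/Mid/z, L/Mid/y.
{Sdat, Sdbt, Sebt} → row (3,4) (3,4) (4,7) (4,7) (1,1) (1,1) (1,1) (1,1)
{Sdaq, Sdbq, Sebq} → row (2,7) (2,7) (4,7) (4,7) (1,1) (1,1) (1,1) (1,1)
{Seat} → row (3,4) (3,4) (4,7) (4,7) (1,3) (1,5) (1,3) (1,5)
{Seaq} → row (2,7) (2,7) (4,7) (4,7) (1,3) (1,5) (1,3) (1,5)
{Edat, Edaq, Edbt, Edbq, Eebt, Eebq} → row (1,3) (1,3) (1,3) (1,3) (1,1) (1,1) (1,1) (1,1)
{Eeat, Eeaq} → row (1,3) (1,3) (1,3) (1,3) (1,3) (1,5) (1,3) (1,5)
That's 6 distinct rows out of 16 strategies.

6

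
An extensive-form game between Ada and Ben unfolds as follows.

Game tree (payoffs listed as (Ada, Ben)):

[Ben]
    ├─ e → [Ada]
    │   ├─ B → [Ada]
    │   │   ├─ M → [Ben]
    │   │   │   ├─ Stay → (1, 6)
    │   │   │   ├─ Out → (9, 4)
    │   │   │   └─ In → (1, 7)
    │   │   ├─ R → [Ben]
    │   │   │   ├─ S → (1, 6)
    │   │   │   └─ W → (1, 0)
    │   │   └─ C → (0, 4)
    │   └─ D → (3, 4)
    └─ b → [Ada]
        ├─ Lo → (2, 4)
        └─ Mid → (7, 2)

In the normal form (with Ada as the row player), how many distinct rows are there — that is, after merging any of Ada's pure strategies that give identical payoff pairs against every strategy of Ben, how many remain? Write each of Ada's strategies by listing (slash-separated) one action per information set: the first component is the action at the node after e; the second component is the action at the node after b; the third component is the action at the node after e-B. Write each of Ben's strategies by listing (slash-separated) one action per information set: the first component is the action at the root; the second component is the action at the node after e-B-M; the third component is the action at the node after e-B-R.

8

Ada has 12 pure strategies: B/Lo/M, B/Lo/R, B/Lo/C, B/Mid/M, B/Mid/R, B/Mid/C, D/Lo/M, D/Lo/R, D/Lo/C, D/Mid/M, D/Mid/R, D/Mid/C. Columns: e/Stay/S, e/Stay/W, e/Out/S, e/Out/W, e/In/S, e/In/W, b/Stay/S, b/Stay/W, b/Out/S, b/Out/W, b/In/S, b/In/W.
{B/Lo/M} → row (1,6) (1,6) (9,4) (9,4) (1,7) (1,7) (2,4) (2,4) (2,4) (2,4) (2,4) (2,4)
{B/Lo/R} → row (1,6) (1,0) (1,6) (1,0) (1,6) (1,0) (2,4) (2,4) (2,4) (2,4) (2,4) (2,4)
{B/Lo/C} → row (0,4) (0,4) (0,4) (0,4) (0,4) (0,4) (2,4) (2,4) (2,4) (2,4) (2,4) (2,4)
{B/Mid/M} → row (1,6) (1,6) (9,4) (9,4) (1,7) (1,7) (7,2) (7,2) (7,2) (7,2) (7,2) (7,2)
{B/Mid/R} → row (1,6) (1,0) (1,6) (1,0) (1,6) (1,0) (7,2) (7,2) (7,2) (7,2) (7,2) (7,2)
{B/Mid/C} → row (0,4) (0,4) (0,4) (0,4) (0,4) (0,4) (7,2) (7,2) (7,2) (7,2) (7,2) (7,2)
{D/Lo/M, D/Lo/R, D/Lo/C} → row (3,4) (3,4) (3,4) (3,4) (3,4) (3,4) (2,4) (2,4) (2,4) (2,4) (2,4) (2,4)
{D/Mid/M, D/Mid/R, D/Mid/C} → row (3,4) (3,4) (3,4) (3,4) (3,4) (3,4) (7,2) (7,2) (7,2) (7,2) (7,2) (7,2)
That's 8 distinct rows out of 12 strategies.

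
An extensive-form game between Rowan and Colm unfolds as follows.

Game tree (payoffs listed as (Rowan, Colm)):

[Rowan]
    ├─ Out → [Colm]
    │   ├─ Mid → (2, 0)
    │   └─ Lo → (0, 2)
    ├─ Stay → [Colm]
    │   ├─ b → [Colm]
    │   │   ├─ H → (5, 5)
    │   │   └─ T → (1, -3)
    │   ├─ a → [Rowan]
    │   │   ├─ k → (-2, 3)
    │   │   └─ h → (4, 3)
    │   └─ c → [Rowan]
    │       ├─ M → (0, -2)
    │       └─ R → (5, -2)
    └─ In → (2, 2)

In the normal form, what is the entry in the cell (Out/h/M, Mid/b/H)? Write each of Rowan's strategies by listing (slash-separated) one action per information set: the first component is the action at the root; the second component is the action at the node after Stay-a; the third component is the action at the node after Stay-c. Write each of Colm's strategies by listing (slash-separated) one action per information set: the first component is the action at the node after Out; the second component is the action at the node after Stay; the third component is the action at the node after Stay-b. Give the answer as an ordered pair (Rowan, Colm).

(2, 0)

Trace the play path from the root:
  Rowan plays Out
  Colm plays Mid at [Out]
→ terminal payoff (2, 0).
(Rowan's choice at the node after Stay-a is never reached on this path, so it doesn't affect the outcome.)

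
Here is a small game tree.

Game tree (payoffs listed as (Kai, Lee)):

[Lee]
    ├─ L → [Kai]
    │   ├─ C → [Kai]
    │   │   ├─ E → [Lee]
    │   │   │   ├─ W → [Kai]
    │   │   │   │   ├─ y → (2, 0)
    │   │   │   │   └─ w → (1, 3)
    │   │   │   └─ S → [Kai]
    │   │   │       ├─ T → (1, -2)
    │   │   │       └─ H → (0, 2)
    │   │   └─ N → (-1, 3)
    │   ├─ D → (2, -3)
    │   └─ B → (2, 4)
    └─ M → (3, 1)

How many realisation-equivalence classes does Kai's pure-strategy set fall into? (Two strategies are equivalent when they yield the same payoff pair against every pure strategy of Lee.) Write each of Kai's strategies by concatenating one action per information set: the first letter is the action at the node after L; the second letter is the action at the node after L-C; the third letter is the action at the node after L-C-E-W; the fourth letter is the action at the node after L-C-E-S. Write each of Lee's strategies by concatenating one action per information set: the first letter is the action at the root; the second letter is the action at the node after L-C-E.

7

Kai has 24 pure strategies: CEyT, CEyH, CEwT, CEwH, CNyT, CNyH, CNwT, CNwH, DEyT, DEyH, DEwT, DEwH, DNyT, DNyH, DNwT, DNwH, BEyT, BEyH, BEwT, BEwH, BNyT, BNyH, BNwT, BNwH. Columns: LW, LS, MW, MS.
{CEyT} → row (2,0) (1,-2) (3,1) (3,1)
{CEyH} → row (2,0) (0,2) (3,1) (3,1)
{CEwT} → row (1,3) (1,-2) (3,1) (3,1)
{CEwH} → row (1,3) (0,2) (3,1) (3,1)
{CNyT, CNyH, CNwT, CNwH} → row (-1,3) (-1,3) (3,1) (3,1)
{DEyT, DEyH, DEwT, DEwH, DNyT, DNyH, DNwT, DNwH} → row (2,-3) (2,-3) (3,1) (3,1)
{BEyT, BEyH, BEwT, BEwH, BNyT, BNyH, BNwT, BNwH} → row (2,4) (2,4) (3,1) (3,1)
That's 7 distinct rows out of 24 strategies.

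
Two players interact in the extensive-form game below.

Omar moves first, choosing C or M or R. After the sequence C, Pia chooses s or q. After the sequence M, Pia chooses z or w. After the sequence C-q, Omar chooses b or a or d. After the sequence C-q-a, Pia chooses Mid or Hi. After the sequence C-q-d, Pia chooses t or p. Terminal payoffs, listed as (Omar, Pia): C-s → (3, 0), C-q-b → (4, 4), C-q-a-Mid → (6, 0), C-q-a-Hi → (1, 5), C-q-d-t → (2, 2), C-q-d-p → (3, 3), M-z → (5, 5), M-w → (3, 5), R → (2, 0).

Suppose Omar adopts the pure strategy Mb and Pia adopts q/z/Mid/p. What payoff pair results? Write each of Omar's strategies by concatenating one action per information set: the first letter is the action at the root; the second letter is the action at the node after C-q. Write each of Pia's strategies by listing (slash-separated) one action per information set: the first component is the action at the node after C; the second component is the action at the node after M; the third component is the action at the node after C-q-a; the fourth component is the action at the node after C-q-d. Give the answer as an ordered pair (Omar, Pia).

(5, 5)

Trace the play path from the root:
  Omar plays M
  Pia plays z at [M]
→ terminal payoff (5, 5).
(Omar's choice at the node after C-q is never reached on this path, so it doesn't affect the outcome.)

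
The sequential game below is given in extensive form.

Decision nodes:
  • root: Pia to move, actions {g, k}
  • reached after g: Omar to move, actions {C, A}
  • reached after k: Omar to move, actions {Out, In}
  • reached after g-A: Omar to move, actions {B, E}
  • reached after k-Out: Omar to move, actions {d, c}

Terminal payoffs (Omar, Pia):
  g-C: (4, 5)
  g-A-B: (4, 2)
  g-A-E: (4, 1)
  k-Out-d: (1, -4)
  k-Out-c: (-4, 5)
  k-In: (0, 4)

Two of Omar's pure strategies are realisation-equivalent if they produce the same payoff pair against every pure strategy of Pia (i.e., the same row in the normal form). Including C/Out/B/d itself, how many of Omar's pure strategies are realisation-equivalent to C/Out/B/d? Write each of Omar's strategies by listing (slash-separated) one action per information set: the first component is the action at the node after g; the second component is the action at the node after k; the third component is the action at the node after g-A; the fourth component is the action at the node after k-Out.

2

Row for C/Out/B/d (columns g, k): (4,5) (1,-4).
Under C/Out/B/d, Omar's choice at the node after g-A can never be reached regardless of what Pia does, so varying those choices leaves every outcome unchanged.
Holding the reachable choices fixed and varying the unreachable one freely already gives 2 equivalent strategies.
No other strategy reproduces this row, so those 2 are the full class: C/Out/B/d, C/Out/E/d.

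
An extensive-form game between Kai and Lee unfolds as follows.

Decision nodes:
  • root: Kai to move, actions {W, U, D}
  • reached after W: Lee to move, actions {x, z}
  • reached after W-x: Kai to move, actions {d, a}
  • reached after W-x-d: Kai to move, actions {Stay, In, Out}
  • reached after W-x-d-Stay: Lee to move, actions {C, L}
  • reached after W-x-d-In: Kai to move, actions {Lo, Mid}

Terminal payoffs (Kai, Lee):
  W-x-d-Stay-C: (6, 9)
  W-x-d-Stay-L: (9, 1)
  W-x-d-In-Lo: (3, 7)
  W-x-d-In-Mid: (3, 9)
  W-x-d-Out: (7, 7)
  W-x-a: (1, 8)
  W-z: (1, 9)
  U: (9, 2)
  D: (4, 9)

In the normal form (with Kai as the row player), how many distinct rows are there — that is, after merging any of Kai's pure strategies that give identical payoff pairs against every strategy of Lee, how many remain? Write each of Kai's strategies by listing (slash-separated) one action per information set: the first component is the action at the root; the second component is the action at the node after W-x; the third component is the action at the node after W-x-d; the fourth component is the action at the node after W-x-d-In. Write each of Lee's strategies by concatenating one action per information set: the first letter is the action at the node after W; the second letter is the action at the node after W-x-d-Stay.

7

Kai has 36 pure strategies: W/d/Stay/Lo, W/d/Stay/Mid, W/d/In/Lo, W/d/In/Mid, W/d/Out/Lo, W/d/Out/Mid, W/a/Stay/Lo, W/a/Stay/Mid, W/a/In/Lo, W/a/In/Mid, W/a/Out/Lo, W/a/Out/Mid, U/d/Stay/Lo, U/d/Stay/Mid, U/d/In/Lo, U/d/In/Mid, U/d/Out/Lo, U/d/Out/Mid, U/a/Stay/Lo, U/a/Stay/Mid, U/a/In/Lo, U/a/In/Mid, U/a/Out/Lo, U/a/Out/Mid, D/d/Stay/Lo, D/d/Stay/Mid, D/d/In/Lo, D/d/In/Mid, D/d/Out/Lo, D/d/Out/Mid, D/a/Stay/Lo, D/a/Stay/Mid, D/a/In/Lo, D/a/In/Mid, D/a/Out/Lo, D/a/Out/Mid. Columns: xC, xL, zC, zL.
{W/d/Stay/Lo, W/d/Stay/Mid} → row (6,9) (9,1) (1,9) (1,9)
{W/d/In/Lo} → row (3,7) (3,7) (1,9) (1,9)
{W/d/In/Mid} → row (3,9) (3,9) (1,9) (1,9)
{W/d/Out/Lo, W/d/Out/Mid} → row (7,7) (7,7) (1,9) (1,9)
{W/a/Stay/Lo, W/a/Stay/Mid, W/a/In/Lo, W/a/In/Mid, W/a/Out/Lo, W/a/Out/Mid} → row (1,8) (1,8) (1,9) (1,9)
{U/d/Stay/Lo, U/d/Stay/Mid, U/d/In/Lo, U/d/In/Mid, U/d/Out/Lo, U/d/Out/Mid, U/a/Stay/Lo, U/a/Stay/Mid, U/a/In/Lo, U/a/In/Mid, U/a/Out/Lo, U/a/Out/Mid} → row (9,2) (9,2) (9,2) (9,2)
{D/d/Stay/Lo, D/d/Stay/Mid, D/d/In/Lo, D/d/In/Mid, D/d/Out/Lo, D/d/Out/Mid, D/a/Stay/Lo, D/a/Stay/Mid, D/a/In/Lo, D/a/In/Mid, D/a/Out/Lo, D/a/Out/Mid} → row (4,9) (4,9) (4,9) (4,9)
That's 7 distinct rows out of 36 strategies.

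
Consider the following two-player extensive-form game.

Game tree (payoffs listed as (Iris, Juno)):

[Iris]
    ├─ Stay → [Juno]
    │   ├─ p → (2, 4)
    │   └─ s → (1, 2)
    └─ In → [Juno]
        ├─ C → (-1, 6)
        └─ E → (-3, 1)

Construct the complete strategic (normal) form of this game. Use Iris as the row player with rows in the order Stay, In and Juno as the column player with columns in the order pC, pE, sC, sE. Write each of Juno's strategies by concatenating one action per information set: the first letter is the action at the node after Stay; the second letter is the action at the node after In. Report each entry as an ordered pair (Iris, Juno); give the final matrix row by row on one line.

Stay: (2,4) (2,4) (1,2) (1,2) | In: (-1,6) (-3,1) (-1,6) (-3,1)

Row Stay: pC→(2,4), pE→(2,4), sC→(1,2), sE→(1,2)
Row In: pC→(-1,6), pE→(-3,1), sC→(-1,6), sE→(-3,1)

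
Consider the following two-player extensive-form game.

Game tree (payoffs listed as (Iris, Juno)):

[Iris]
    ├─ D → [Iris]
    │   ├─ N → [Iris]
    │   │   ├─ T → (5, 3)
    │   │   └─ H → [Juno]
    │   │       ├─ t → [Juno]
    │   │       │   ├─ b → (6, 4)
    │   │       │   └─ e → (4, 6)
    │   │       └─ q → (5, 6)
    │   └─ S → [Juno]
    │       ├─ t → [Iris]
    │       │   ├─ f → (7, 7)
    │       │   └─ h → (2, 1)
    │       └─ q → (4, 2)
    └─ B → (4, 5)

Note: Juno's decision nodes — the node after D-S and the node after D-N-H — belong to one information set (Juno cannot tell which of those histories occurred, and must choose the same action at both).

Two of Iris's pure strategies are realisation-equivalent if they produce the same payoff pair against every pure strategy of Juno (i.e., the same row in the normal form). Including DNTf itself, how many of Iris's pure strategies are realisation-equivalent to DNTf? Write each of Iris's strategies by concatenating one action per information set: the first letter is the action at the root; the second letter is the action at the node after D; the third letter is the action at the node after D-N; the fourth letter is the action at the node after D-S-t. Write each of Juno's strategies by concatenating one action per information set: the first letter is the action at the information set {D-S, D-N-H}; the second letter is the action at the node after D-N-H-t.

Row for DNTf (columns tb, te, qb, qe): (5,3) (5,3) (5,3) (5,3).
Under DNTf, Iris's choice at the node after D-S-t can never be reached regardless of what Juno does, so varying those choices leaves every outcome unchanged.
Holding the reachable choices fixed and varying the unreachable one freely already gives 2 equivalent strategies.
No other strategy reproduces this row, so those 2 are the full class: DNTf, DNTh.

2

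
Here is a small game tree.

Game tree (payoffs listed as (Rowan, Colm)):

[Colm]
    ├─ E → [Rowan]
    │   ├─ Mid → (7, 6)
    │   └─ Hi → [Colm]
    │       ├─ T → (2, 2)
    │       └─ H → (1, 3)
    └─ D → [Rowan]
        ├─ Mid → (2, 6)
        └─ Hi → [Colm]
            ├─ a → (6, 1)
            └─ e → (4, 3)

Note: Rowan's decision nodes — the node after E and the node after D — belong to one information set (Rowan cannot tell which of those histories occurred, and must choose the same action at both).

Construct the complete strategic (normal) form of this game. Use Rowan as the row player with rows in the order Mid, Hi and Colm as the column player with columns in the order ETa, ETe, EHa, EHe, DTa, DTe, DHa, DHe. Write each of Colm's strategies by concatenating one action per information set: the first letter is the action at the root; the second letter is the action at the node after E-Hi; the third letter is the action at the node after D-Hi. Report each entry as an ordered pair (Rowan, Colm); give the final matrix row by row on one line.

          ETa      ETe      EHa      EHe      DTa      DTe      DHa      DHe
 Mid    (7,6)    (7,6)    (7,6)    (7,6)    (2,6)    (2,6)    (2,6)    (2,6)
  Hi    (2,2)    (2,2)    (1,3)    (1,3)    (6,1)    (4,3)    (6,1)    (4,3)

Mid: (7,6) (7,6) (7,6) (7,6) (2,6) (2,6) (2,6) (2,6) | Hi: (2,2) (2,2) (1,3) (1,3) (6,1) (4,3) (6,1) (4,3)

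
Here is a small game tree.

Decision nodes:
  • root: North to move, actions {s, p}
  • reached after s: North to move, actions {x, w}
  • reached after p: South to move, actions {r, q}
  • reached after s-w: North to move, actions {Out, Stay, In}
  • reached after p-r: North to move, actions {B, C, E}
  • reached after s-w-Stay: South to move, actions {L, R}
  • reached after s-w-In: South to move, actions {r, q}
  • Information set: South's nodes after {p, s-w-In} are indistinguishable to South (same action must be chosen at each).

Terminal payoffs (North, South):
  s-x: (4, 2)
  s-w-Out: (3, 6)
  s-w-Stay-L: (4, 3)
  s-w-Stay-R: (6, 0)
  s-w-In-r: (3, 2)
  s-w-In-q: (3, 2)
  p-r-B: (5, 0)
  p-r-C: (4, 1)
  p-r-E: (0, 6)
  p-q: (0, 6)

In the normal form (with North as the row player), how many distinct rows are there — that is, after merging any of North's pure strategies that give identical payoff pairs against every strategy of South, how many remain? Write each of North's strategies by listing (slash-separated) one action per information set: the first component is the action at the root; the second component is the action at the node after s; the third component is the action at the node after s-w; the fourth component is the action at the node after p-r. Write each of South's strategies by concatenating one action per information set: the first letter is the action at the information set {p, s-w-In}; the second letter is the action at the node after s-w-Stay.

North has 36 pure strategies: s/x/Out/B, s/x/Out/C, s/x/Out/E, s/x/Stay/B, s/x/Stay/C, s/x/Stay/E, s/x/In/B, s/x/In/C, s/x/In/E, s/w/Out/B, s/w/Out/C, s/w/Out/E, s/w/Stay/B, s/w/Stay/C, s/w/Stay/E, s/w/In/B, s/w/In/C, s/w/In/E, p/x/Out/B, p/x/Out/C, p/x/Out/E, p/x/Stay/B, p/x/Stay/C, p/x/Stay/E, p/x/In/B, p/x/In/C, p/x/In/E, p/w/Out/B, p/w/Out/C, p/w/Out/E, p/w/Stay/B, p/w/Stay/C, p/w/Stay/E, p/w/In/B, p/w/In/C, p/w/In/E. Columns: rL, rR, qL, qR.
{s/x/Out/B, s/x/Out/C, s/x/Out/E, s/x/Stay/B, s/x/Stay/C, s/x/Stay/E, s/x/In/B, s/x/In/C, s/x/In/E} → row (4,2) (4,2) (4,2) (4,2)
{s/w/Out/B, s/w/Out/C, s/w/Out/E} → row (3,6) (3,6) (3,6) (3,6)
{s/w/Stay/B, s/w/Stay/C, s/w/Stay/E} → row (4,3) (6,0) (4,3) (6,0)
{s/w/In/B, s/w/In/C, s/w/In/E} → row (3,2) (3,2) (3,2) (3,2)
{p/x/Out/B, p/x/Stay/B, p/x/In/B, p/w/Out/B, p/w/Stay/B, p/w/In/B} → row (5,0) (5,0) (0,6) (0,6)
{p/x/Out/C, p/x/Stay/C, p/x/In/C, p/w/Out/C, p/w/Stay/C, p/w/In/C} → row (4,1) (4,1) (0,6) (0,6)
{p/x/Out/E, p/x/Stay/E, p/x/In/E, p/w/Out/E, p/w/Stay/E, p/w/In/E} → row (0,6) (0,6) (0,6) (0,6)
That's 7 distinct rows out of 36 strategies.

7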